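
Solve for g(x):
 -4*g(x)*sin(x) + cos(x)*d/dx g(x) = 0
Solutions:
 g(x) = C1/cos(x)^4


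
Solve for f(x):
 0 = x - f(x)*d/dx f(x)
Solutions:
 f(x) = -sqrt(C1 + x^2)
 f(x) = sqrt(C1 + x^2)


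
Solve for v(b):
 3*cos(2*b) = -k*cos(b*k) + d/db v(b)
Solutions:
 v(b) = C1 + 3*sin(2*b)/2 + sin(b*k)


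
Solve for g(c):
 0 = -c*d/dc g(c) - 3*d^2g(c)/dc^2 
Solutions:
 g(c) = C1 + C2*erf(sqrt(6)*c/6)


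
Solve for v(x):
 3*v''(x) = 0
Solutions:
 v(x) = C1 + C2*x


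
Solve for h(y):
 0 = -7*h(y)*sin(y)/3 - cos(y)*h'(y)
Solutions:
 h(y) = C1*cos(y)^(7/3)


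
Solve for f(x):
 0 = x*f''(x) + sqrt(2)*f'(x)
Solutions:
 f(x) = C1 + C2*x^(1 - sqrt(2))


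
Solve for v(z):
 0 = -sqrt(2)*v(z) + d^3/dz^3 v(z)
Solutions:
 v(z) = C3*exp(2^(1/6)*z) + (C1*sin(2^(1/6)*sqrt(3)*z/2) + C2*cos(2^(1/6)*sqrt(3)*z/2))*exp(-2^(1/6)*z/2)


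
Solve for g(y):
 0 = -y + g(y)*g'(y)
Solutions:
 g(y) = -sqrt(C1 + y^2)
 g(y) = sqrt(C1 + y^2)


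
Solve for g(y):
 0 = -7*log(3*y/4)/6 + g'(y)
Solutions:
 g(y) = C1 + 7*y*log(y)/6 - 7*y*log(2)/3 - 7*y/6 + 7*y*log(3)/6


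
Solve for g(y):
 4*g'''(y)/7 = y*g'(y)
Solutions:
 g(y) = C1 + Integral(C2*airyai(14^(1/3)*y/2) + C3*airybi(14^(1/3)*y/2), y)


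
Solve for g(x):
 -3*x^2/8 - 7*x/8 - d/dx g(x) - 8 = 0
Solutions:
 g(x) = C1 - x^3/8 - 7*x^2/16 - 8*x


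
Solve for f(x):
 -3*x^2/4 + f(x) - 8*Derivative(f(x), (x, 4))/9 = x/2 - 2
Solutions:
 f(x) = C1*exp(-2^(1/4)*sqrt(3)*x/2) + C2*exp(2^(1/4)*sqrt(3)*x/2) + C3*sin(2^(1/4)*sqrt(3)*x/2) + C4*cos(2^(1/4)*sqrt(3)*x/2) + 3*x^2/4 + x/2 - 2


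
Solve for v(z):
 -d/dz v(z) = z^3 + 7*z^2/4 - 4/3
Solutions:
 v(z) = C1 - z^4/4 - 7*z^3/12 + 4*z/3


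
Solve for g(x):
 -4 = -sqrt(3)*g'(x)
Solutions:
 g(x) = C1 + 4*sqrt(3)*x/3


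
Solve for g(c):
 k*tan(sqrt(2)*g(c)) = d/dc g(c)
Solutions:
 g(c) = sqrt(2)*(pi - asin(C1*exp(sqrt(2)*c*k)))/2
 g(c) = sqrt(2)*asin(C1*exp(sqrt(2)*c*k))/2


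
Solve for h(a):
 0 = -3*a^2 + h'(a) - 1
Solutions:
 h(a) = C1 + a^3 + a


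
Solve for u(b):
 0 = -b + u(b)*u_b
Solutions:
 u(b) = -sqrt(C1 + b^2)
 u(b) = sqrt(C1 + b^2)


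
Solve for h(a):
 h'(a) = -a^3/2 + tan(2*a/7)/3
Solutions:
 h(a) = C1 - a^4/8 - 7*log(cos(2*a/7))/6


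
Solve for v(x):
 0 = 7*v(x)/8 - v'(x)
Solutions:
 v(x) = C1*exp(7*x/8)


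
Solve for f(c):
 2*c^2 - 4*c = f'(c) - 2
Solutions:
 f(c) = C1 + 2*c^3/3 - 2*c^2 + 2*c


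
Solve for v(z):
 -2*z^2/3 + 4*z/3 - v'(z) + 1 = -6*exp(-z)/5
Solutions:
 v(z) = C1 - 2*z^3/9 + 2*z^2/3 + z - 6*exp(-z)/5


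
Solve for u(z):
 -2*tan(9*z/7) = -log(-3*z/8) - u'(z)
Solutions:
 u(z) = C1 - z*log(-z) - z*log(3) + z + 3*z*log(2) - 14*log(cos(9*z/7))/9


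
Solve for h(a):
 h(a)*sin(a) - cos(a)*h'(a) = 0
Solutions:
 h(a) = C1/cos(a)


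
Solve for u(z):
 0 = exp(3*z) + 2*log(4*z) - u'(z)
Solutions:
 u(z) = C1 + 2*z*log(z) + 2*z*(-1 + 2*log(2)) + exp(3*z)/3


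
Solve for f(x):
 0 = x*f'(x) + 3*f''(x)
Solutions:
 f(x) = C1 + C2*erf(sqrt(6)*x/6)


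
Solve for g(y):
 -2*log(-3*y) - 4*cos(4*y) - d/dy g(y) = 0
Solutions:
 g(y) = C1 - 2*y*log(-y) - 2*y*log(3) + 2*y - sin(4*y)


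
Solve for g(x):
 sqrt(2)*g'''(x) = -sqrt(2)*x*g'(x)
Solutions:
 g(x) = C1 + Integral(C2*airyai(-x) + C3*airybi(-x), x)


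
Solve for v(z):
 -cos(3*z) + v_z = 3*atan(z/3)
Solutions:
 v(z) = C1 + 3*z*atan(z/3) - 9*log(z^2 + 9)/2 + sin(3*z)/3


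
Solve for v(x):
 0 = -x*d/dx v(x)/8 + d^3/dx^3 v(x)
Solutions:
 v(x) = C1 + Integral(C2*airyai(x/2) + C3*airybi(x/2), x)


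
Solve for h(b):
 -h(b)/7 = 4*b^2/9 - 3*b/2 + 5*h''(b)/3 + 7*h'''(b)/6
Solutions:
 h(b) = C1*exp(b*(-20 + 100/(9*sqrt(17969) + 1567)^(1/3) + (9*sqrt(17969) + 1567)^(1/3))/42)*sin(sqrt(3)*b*(-(9*sqrt(17969) + 1567)^(1/3) + 100/(9*sqrt(17969) + 1567)^(1/3))/42) + C2*exp(b*(-20 + 100/(9*sqrt(17969) + 1567)^(1/3) + (9*sqrt(17969) + 1567)^(1/3))/42)*cos(sqrt(3)*b*(-(9*sqrt(17969) + 1567)^(1/3) + 100/(9*sqrt(17969) + 1567)^(1/3))/42) + C3*exp(-b*(100/(9*sqrt(17969) + 1567)^(1/3) + 10 + (9*sqrt(17969) + 1567)^(1/3))/21) - 28*b^2/9 + 21*b/2 + 1960/27


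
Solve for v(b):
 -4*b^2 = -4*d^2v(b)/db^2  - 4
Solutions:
 v(b) = C1 + C2*b + b^4/12 - b^2/2


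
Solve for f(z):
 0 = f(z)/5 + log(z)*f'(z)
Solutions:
 f(z) = C1*exp(-li(z)/5)


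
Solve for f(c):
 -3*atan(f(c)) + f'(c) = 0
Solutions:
 Integral(1/atan(_y), (_y, f(c))) = C1 + 3*c


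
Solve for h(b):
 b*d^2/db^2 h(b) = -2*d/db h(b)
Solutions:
 h(b) = C1 + C2/b


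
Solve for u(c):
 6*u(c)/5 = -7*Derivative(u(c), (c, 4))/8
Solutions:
 u(c) = (C1*sin(sqrt(2)*3^(1/4)*35^(3/4)*c/35) + C2*cos(sqrt(2)*3^(1/4)*35^(3/4)*c/35))*exp(-sqrt(2)*3^(1/4)*35^(3/4)*c/35) + (C3*sin(sqrt(2)*3^(1/4)*35^(3/4)*c/35) + C4*cos(sqrt(2)*3^(1/4)*35^(3/4)*c/35))*exp(sqrt(2)*3^(1/4)*35^(3/4)*c/35)


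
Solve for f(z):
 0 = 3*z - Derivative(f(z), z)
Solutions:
 f(z) = C1 + 3*z^2/2


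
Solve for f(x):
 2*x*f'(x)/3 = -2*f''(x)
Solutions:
 f(x) = C1 + C2*erf(sqrt(6)*x/6)


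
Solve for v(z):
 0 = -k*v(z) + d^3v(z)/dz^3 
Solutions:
 v(z) = C1*exp(k^(1/3)*z) + C2*exp(k^(1/3)*z*(-1 + sqrt(3)*I)/2) + C3*exp(-k^(1/3)*z*(1 + sqrt(3)*I)/2)


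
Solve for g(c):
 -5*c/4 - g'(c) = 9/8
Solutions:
 g(c) = C1 - 5*c^2/8 - 9*c/8


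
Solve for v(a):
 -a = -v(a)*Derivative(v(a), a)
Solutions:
 v(a) = -sqrt(C1 + a^2)
 v(a) = sqrt(C1 + a^2)


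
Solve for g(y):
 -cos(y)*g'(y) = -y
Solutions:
 g(y) = C1 + Integral(y/cos(y), y)


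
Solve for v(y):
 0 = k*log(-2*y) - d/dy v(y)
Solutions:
 v(y) = C1 + k*y*log(-y) + k*y*(-1 + log(2))


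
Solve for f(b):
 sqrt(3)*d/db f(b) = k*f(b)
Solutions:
 f(b) = C1*exp(sqrt(3)*b*k/3)


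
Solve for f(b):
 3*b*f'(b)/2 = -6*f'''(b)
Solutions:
 f(b) = C1 + Integral(C2*airyai(-2^(1/3)*b/2) + C3*airybi(-2^(1/3)*b/2), b)


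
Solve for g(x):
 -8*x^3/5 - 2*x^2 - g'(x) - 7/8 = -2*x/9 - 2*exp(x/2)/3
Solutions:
 g(x) = C1 - 2*x^4/5 - 2*x^3/3 + x^2/9 - 7*x/8 + 4*exp(x/2)/3


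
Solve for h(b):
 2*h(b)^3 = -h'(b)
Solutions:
 h(b) = -sqrt(2)*sqrt(-1/(C1 - 2*b))/2
 h(b) = sqrt(2)*sqrt(-1/(C1 - 2*b))/2


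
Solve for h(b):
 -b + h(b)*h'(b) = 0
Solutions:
 h(b) = -sqrt(C1 + b^2)
 h(b) = sqrt(C1 + b^2)


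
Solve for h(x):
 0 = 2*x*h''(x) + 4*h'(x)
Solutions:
 h(x) = C1 + C2/x


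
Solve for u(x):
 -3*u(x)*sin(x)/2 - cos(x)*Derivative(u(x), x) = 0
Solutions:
 u(x) = C1*cos(x)^(3/2)


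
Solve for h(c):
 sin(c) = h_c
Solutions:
 h(c) = C1 - cos(c)


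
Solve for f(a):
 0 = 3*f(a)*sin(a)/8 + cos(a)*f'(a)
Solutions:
 f(a) = C1*cos(a)^(3/8)


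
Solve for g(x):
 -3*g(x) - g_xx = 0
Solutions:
 g(x) = C1*sin(sqrt(3)*x) + C2*cos(sqrt(3)*x)


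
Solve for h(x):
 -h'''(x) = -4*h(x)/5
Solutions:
 h(x) = C3*exp(10^(2/3)*x/5) + (C1*sin(10^(2/3)*sqrt(3)*x/10) + C2*cos(10^(2/3)*sqrt(3)*x/10))*exp(-10^(2/3)*x/10)


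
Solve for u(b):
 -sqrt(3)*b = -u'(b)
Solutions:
 u(b) = C1 + sqrt(3)*b^2/2


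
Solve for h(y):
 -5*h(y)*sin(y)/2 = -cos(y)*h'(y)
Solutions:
 h(y) = C1/cos(y)^(5/2)


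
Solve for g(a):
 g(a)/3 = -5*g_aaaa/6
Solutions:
 g(a) = (C1*sin(10^(3/4)*a/10) + C2*cos(10^(3/4)*a/10))*exp(-10^(3/4)*a/10) + (C3*sin(10^(3/4)*a/10) + C4*cos(10^(3/4)*a/10))*exp(10^(3/4)*a/10)


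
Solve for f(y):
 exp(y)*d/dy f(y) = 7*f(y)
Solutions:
 f(y) = C1*exp(-7*exp(-y))


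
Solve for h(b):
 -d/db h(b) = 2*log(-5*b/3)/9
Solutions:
 h(b) = C1 - 2*b*log(-b)/9 + 2*b*(-log(5) + 1 + log(3))/9


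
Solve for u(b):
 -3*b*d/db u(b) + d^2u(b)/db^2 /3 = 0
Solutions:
 u(b) = C1 + C2*erfi(3*sqrt(2)*b/2)


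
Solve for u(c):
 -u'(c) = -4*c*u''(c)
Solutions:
 u(c) = C1 + C2*c^(5/4)


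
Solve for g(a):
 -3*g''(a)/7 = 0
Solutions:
 g(a) = C1 + C2*a


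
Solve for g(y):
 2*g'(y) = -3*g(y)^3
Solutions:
 g(y) = -sqrt(-1/(C1 - 3*y))
 g(y) = sqrt(-1/(C1 - 3*y))


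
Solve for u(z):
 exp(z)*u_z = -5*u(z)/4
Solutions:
 u(z) = C1*exp(5*exp(-z)/4)


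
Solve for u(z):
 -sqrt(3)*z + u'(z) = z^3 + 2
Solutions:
 u(z) = C1 + z^4/4 + sqrt(3)*z^2/2 + 2*z


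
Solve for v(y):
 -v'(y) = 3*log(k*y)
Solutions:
 v(y) = C1 - 3*y*log(k*y) + 3*y


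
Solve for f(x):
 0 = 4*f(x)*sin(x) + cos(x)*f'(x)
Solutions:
 f(x) = C1*cos(x)^4


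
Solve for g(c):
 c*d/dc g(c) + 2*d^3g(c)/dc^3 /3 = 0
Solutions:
 g(c) = C1 + Integral(C2*airyai(-2^(2/3)*3^(1/3)*c/2) + C3*airybi(-2^(2/3)*3^(1/3)*c/2), c)


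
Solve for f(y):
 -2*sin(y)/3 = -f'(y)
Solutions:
 f(y) = C1 - 2*cos(y)/3


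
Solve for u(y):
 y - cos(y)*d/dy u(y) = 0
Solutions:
 u(y) = C1 + Integral(y/cos(y), y)


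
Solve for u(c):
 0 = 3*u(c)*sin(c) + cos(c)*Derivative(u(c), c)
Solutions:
 u(c) = C1*cos(c)^3


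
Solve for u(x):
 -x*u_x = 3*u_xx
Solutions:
 u(x) = C1 + C2*erf(sqrt(6)*x/6)


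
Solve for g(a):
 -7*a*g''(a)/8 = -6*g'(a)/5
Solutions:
 g(a) = C1 + C2*a^(83/35)


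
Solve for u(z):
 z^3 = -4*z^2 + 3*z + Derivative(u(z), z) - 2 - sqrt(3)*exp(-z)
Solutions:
 u(z) = C1 + z^4/4 + 4*z^3/3 - 3*z^2/2 + 2*z - sqrt(3)*exp(-z)


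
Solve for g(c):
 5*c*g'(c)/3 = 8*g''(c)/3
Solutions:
 g(c) = C1 + C2*erfi(sqrt(5)*c/4)


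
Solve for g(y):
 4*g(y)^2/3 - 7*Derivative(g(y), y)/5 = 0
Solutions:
 g(y) = -21/(C1 + 20*y)


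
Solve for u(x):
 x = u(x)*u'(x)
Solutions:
 u(x) = -sqrt(C1 + x^2)
 u(x) = sqrt(C1 + x^2)


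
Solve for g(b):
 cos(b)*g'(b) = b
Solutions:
 g(b) = C1 + Integral(b/cos(b), b)


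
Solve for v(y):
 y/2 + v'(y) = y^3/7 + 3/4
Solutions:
 v(y) = C1 + y^4/28 - y^2/4 + 3*y/4


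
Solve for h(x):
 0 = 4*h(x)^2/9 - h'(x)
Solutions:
 h(x) = -9/(C1 + 4*x)


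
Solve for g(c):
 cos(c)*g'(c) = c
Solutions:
 g(c) = C1 + Integral(c/cos(c), c)


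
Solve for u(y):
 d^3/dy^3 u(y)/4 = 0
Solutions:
 u(y) = C1 + C2*y + C3*y^2


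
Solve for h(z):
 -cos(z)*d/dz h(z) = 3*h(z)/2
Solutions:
 h(z) = C1*(sin(z) - 1)^(3/4)/(sin(z) + 1)^(3/4)


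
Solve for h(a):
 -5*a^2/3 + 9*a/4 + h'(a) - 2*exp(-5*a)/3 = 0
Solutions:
 h(a) = C1 + 5*a^3/9 - 9*a^2/8 - 2*exp(-5*a)/15


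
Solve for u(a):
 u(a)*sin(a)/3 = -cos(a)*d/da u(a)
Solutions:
 u(a) = C1*cos(a)^(1/3)


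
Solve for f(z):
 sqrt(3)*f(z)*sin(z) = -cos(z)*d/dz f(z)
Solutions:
 f(z) = C1*cos(z)^(sqrt(3))


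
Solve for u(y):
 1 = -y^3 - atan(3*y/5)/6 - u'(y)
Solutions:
 u(y) = C1 - y^4/4 - y*atan(3*y/5)/6 - y + 5*log(9*y^2 + 25)/36


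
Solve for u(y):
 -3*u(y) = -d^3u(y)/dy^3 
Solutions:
 u(y) = C3*exp(3^(1/3)*y) + (C1*sin(3^(5/6)*y/2) + C2*cos(3^(5/6)*y/2))*exp(-3^(1/3)*y/2)


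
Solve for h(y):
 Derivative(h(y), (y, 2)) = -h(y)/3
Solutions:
 h(y) = C1*sin(sqrt(3)*y/3) + C2*cos(sqrt(3)*y/3)


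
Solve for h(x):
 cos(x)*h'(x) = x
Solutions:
 h(x) = C1 + Integral(x/cos(x), x)


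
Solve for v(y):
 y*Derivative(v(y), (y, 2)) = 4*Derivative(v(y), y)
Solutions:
 v(y) = C1 + C2*y^5


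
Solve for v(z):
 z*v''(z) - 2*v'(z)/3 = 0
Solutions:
 v(z) = C1 + C2*z^(5/3)


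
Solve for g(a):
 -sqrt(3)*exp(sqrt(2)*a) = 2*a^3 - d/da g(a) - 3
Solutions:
 g(a) = C1 + a^4/2 - 3*a + sqrt(6)*exp(sqrt(2)*a)/2


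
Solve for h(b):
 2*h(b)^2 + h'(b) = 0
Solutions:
 h(b) = 1/(C1 + 2*b)


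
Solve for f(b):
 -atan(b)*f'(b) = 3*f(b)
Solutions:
 f(b) = C1*exp(-3*Integral(1/atan(b), b))


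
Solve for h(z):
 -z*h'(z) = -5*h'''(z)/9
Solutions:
 h(z) = C1 + Integral(C2*airyai(15^(2/3)*z/5) + C3*airybi(15^(2/3)*z/5), z)


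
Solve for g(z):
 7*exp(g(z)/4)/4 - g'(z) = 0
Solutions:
 g(z) = 4*log(-1/(C1 + 7*z)) + 16*log(2)


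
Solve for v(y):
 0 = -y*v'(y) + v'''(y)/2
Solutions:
 v(y) = C1 + Integral(C2*airyai(2^(1/3)*y) + C3*airybi(2^(1/3)*y), y)


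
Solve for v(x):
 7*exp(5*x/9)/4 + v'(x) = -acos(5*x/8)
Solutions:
 v(x) = C1 - x*acos(5*x/8) + sqrt(64 - 25*x^2)/5 - 63*exp(5*x/9)/20


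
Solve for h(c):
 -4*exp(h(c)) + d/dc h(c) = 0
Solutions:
 h(c) = log(-1/(C1 + 4*c))


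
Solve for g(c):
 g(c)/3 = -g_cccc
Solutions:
 g(c) = (C1*sin(sqrt(2)*3^(3/4)*c/6) + C2*cos(sqrt(2)*3^(3/4)*c/6))*exp(-sqrt(2)*3^(3/4)*c/6) + (C3*sin(sqrt(2)*3^(3/4)*c/6) + C4*cos(sqrt(2)*3^(3/4)*c/6))*exp(sqrt(2)*3^(3/4)*c/6)


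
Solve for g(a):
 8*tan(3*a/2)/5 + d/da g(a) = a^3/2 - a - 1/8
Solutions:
 g(a) = C1 + a^4/8 - a^2/2 - a/8 + 16*log(cos(3*a/2))/15


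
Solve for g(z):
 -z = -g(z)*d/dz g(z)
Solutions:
 g(z) = -sqrt(C1 + z^2)
 g(z) = sqrt(C1 + z^2)


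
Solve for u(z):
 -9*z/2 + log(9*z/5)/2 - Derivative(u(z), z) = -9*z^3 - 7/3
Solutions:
 u(z) = C1 + 9*z^4/4 - 9*z^2/4 + z*log(z)/2 - z*log(5)/2 + z*log(3) + 11*z/6


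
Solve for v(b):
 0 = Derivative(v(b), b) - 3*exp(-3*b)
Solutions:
 v(b) = C1 - exp(-3*b)


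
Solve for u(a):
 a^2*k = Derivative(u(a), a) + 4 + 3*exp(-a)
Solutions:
 u(a) = C1 + a^3*k/3 - 4*a + 3*exp(-a)


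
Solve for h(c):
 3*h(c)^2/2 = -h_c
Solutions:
 h(c) = 2/(C1 + 3*c)


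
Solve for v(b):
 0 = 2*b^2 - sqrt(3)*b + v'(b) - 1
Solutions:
 v(b) = C1 - 2*b^3/3 + sqrt(3)*b^2/2 + b


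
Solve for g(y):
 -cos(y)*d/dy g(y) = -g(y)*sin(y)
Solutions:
 g(y) = C1/cos(y)


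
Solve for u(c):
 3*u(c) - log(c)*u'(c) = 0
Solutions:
 u(c) = C1*exp(3*li(c))


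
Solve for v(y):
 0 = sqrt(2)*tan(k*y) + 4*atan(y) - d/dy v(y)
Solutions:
 v(y) = C1 + 4*y*atan(y) + sqrt(2)*Piecewise((-log(cos(k*y))/k, Ne(k, 0)), (0, True)) - 2*log(y^2 + 1)


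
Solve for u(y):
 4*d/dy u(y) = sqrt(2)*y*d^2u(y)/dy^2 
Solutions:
 u(y) = C1 + C2*y^(1 + 2*sqrt(2))


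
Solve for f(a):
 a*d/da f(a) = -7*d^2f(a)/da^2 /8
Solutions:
 f(a) = C1 + C2*erf(2*sqrt(7)*a/7)


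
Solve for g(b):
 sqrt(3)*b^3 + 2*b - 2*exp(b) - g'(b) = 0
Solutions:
 g(b) = C1 + sqrt(3)*b^4/4 + b^2 - 2*exp(b)


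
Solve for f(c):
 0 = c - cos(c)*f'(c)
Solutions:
 f(c) = C1 + Integral(c/cos(c), c)


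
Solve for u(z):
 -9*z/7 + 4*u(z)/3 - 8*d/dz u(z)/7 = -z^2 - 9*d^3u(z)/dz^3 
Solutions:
 u(z) = C1*exp(2^(1/3)*z*(4*2^(1/3)/(sqrt(191793)/441 + 1)^(1/3) + 21*(sqrt(191793)/441 + 1)^(1/3))/126)*sin(sqrt(3)*z*(-21*(2*sqrt(191793)/441 + 2)^(1/3) + 8/(2*sqrt(191793)/441 + 2)^(1/3))/126) + C2*exp(2^(1/3)*z*(4*2^(1/3)/(sqrt(191793)/441 + 1)^(1/3) + 21*(sqrt(191793)/441 + 1)^(1/3))/126)*cos(sqrt(3)*z*(-21*(2*sqrt(191793)/441 + 2)^(1/3) + 8/(2*sqrt(191793)/441 + 2)^(1/3))/126) + C3*exp(-2^(1/3)*z*(4*2^(1/3)/(sqrt(191793)/441 + 1)^(1/3) + 21*(sqrt(191793)/441 + 1)^(1/3))/63) - 3*z^2/4 - 9*z/28 - 27/98


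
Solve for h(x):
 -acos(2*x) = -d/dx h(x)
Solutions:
 h(x) = C1 + x*acos(2*x) - sqrt(1 - 4*x^2)/2


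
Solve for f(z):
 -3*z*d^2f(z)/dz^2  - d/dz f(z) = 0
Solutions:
 f(z) = C1 + C2*z^(2/3)


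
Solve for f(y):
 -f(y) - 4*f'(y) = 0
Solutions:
 f(y) = C1*exp(-y/4)


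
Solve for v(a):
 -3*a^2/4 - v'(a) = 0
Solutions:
 v(a) = C1 - a^3/4


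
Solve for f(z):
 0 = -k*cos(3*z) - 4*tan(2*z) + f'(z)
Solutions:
 f(z) = C1 + k*sin(3*z)/3 - 2*log(cos(2*z))


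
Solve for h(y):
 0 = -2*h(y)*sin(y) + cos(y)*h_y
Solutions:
 h(y) = C1/cos(y)^2


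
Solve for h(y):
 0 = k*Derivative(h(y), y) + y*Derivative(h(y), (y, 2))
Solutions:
 h(y) = C1 + y^(1 - re(k))*(C2*sin(log(y)*Abs(im(k))) + C3*cos(log(y)*im(k)))


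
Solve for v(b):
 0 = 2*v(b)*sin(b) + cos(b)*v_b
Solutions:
 v(b) = C1*cos(b)^2


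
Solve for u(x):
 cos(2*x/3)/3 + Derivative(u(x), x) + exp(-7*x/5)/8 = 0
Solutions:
 u(x) = C1 - sin(2*x/3)/2 + 5*exp(-7*x/5)/56


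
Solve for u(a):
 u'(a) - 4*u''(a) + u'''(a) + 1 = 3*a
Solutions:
 u(a) = C1 + C2*exp(a*(2 - sqrt(3))) + C3*exp(a*(sqrt(3) + 2)) + 3*a^2/2 + 11*a


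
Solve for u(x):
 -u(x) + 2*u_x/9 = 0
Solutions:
 u(x) = C1*exp(9*x/2)


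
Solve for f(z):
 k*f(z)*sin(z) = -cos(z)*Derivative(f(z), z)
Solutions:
 f(z) = C1*exp(k*log(cos(z)))


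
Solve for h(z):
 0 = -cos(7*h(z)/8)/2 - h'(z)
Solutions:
 z/2 - 4*log(sin(7*h(z)/8) - 1)/7 + 4*log(sin(7*h(z)/8) + 1)/7 = C1


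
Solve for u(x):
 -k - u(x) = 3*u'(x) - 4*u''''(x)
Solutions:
 u(x) = C1*exp(x*(-4 - (1 + 3*sqrt(57))^(1/3) + 8/(1 + 3*sqrt(57))^(1/3))/12)*sin(sqrt(3)*x*(8/(1 + 3*sqrt(57))^(1/3) + (1 + 3*sqrt(57))^(1/3))/12) + C2*exp(x*(-4 - (1 + 3*sqrt(57))^(1/3) + 8/(1 + 3*sqrt(57))^(1/3))/12)*cos(sqrt(3)*x*(8/(1 + 3*sqrt(57))^(1/3) + (1 + 3*sqrt(57))^(1/3))/12) + C3*exp(x) + C4*exp(x*(-8/(1 + 3*sqrt(57))^(1/3) - 2 + (1 + 3*sqrt(57))^(1/3))/6) - k


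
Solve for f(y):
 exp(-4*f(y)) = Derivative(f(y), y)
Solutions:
 f(y) = log(-I*(C1 + 4*y)^(1/4))
 f(y) = log(I*(C1 + 4*y)^(1/4))
 f(y) = log(-(C1 + 4*y)^(1/4))
 f(y) = log(C1 + 4*y)/4


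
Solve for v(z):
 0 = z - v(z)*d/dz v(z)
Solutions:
 v(z) = -sqrt(C1 + z^2)
 v(z) = sqrt(C1 + z^2)


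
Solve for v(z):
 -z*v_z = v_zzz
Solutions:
 v(z) = C1 + Integral(C2*airyai(-z) + C3*airybi(-z), z)


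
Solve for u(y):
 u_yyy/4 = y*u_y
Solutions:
 u(y) = C1 + Integral(C2*airyai(2^(2/3)*y) + C3*airybi(2^(2/3)*y), y)


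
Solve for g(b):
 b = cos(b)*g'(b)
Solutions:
 g(b) = C1 + Integral(b/cos(b), b)


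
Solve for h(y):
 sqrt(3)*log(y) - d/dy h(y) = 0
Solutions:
 h(y) = C1 + sqrt(3)*y*log(y) - sqrt(3)*y


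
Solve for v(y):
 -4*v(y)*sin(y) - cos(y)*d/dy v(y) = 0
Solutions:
 v(y) = C1*cos(y)^4


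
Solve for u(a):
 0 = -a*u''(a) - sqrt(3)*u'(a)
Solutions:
 u(a) = C1 + C2*a^(1 - sqrt(3))


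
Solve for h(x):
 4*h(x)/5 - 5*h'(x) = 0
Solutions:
 h(x) = C1*exp(4*x/25)


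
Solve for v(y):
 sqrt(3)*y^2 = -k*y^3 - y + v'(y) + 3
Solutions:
 v(y) = C1 + k*y^4/4 + sqrt(3)*y^3/3 + y^2/2 - 3*y


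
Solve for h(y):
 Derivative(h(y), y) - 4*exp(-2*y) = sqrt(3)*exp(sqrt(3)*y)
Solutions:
 h(y) = C1 + exp(sqrt(3)*y) - 2*exp(-2*y)


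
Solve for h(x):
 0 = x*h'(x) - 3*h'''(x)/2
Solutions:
 h(x) = C1 + Integral(C2*airyai(2^(1/3)*3^(2/3)*x/3) + C3*airybi(2^(1/3)*3^(2/3)*x/3), x)


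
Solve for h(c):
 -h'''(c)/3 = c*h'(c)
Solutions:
 h(c) = C1 + Integral(C2*airyai(-3^(1/3)*c) + C3*airybi(-3^(1/3)*c), c)


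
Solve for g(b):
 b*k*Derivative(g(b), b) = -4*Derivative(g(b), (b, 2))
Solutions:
 g(b) = Piecewise((-sqrt(2)*sqrt(pi)*C1*erf(sqrt(2)*b*sqrt(k)/4)/sqrt(k) - C2, (k > 0) | (k < 0)), (-C1*b - C2, True))


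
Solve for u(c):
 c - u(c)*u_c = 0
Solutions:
 u(c) = -sqrt(C1 + c^2)
 u(c) = sqrt(C1 + c^2)


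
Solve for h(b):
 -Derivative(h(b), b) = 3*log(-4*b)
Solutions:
 h(b) = C1 - 3*b*log(-b) + 3*b*(1 - 2*log(2))


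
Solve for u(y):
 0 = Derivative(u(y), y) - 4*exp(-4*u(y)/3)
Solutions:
 u(y) = 3*log(-I*(C1 + 16*y/3)^(1/4))
 u(y) = 3*log(I*(C1 + 16*y/3)^(1/4))
 u(y) = 3*log(-(C1 + 16*y/3)^(1/4))
 u(y) = 3*log(C1 + 16*y/3)/4


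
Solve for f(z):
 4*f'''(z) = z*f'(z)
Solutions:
 f(z) = C1 + Integral(C2*airyai(2^(1/3)*z/2) + C3*airybi(2^(1/3)*z/2), z)


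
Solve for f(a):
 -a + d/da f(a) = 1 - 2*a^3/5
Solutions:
 f(a) = C1 - a^4/10 + a^2/2 + a


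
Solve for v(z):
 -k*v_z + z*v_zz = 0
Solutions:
 v(z) = C1 + z^(re(k) + 1)*(C2*sin(log(z)*Abs(im(k))) + C3*cos(log(z)*im(k)))


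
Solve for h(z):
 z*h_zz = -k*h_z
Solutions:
 h(z) = C1 + z^(1 - re(k))*(C2*sin(log(z)*Abs(im(k))) + C3*cos(log(z)*im(k)))


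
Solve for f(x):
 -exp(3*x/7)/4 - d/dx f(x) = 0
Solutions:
 f(x) = C1 - 7*exp(3*x/7)/12


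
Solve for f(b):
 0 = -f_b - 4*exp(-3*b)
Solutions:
 f(b) = C1 + 4*exp(-3*b)/3


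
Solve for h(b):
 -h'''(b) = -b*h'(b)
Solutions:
 h(b) = C1 + Integral(C2*airyai(b) + C3*airybi(b), b)


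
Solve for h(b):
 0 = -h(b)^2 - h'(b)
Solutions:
 h(b) = 1/(C1 + b)


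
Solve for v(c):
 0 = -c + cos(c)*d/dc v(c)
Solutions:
 v(c) = C1 + Integral(c/cos(c), c)


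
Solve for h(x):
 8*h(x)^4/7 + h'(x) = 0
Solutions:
 h(x) = 7^(1/3)*(1/(C1 + 24*x))^(1/3)
 h(x) = 7^(1/3)*(-3^(2/3) - 3*3^(1/6)*I)*(1/(C1 + 8*x))^(1/3)/6
 h(x) = 7^(1/3)*(-3^(2/3) + 3*3^(1/6)*I)*(1/(C1 + 8*x))^(1/3)/6


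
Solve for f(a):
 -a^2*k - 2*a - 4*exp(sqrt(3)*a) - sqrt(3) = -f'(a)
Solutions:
 f(a) = C1 + a^3*k/3 + a^2 + sqrt(3)*a + 4*sqrt(3)*exp(sqrt(3)*a)/3


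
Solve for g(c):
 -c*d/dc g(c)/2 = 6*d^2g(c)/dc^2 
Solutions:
 g(c) = C1 + C2*erf(sqrt(6)*c/12)


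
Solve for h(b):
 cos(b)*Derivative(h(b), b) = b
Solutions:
 h(b) = C1 + Integral(b/cos(b), b)


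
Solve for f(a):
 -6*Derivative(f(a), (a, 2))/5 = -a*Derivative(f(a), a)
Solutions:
 f(a) = C1 + C2*erfi(sqrt(15)*a/6)


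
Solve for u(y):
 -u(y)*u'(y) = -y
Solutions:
 u(y) = -sqrt(C1 + y^2)
 u(y) = sqrt(C1 + y^2)


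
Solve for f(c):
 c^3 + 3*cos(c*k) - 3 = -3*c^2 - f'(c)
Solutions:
 f(c) = C1 - c^4/4 - c^3 + 3*c - 3*sin(c*k)/k


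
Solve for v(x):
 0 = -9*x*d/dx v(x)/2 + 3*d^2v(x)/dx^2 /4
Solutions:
 v(x) = C1 + C2*erfi(sqrt(3)*x)


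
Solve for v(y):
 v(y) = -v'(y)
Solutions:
 v(y) = C1*exp(-y)


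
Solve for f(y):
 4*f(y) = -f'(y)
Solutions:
 f(y) = C1*exp(-4*y)


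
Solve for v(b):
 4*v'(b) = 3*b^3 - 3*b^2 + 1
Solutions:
 v(b) = C1 + 3*b^4/16 - b^3/4 + b/4


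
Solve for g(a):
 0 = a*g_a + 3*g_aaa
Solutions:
 g(a) = C1 + Integral(C2*airyai(-3^(2/3)*a/3) + C3*airybi(-3^(2/3)*a/3), a)


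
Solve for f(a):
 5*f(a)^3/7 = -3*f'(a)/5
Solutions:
 f(a) = -sqrt(42)*sqrt(-1/(C1 - 25*a))/2
 f(a) = sqrt(42)*sqrt(-1/(C1 - 25*a))/2


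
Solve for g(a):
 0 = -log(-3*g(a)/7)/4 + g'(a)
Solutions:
 -4*Integral(1/(log(-_y) - log(7) + log(3)), (_y, g(a))) = C1 - a


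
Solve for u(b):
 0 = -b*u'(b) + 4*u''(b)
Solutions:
 u(b) = C1 + C2*erfi(sqrt(2)*b/4)


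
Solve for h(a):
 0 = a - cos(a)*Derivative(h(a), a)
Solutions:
 h(a) = C1 + Integral(a/cos(a), a)


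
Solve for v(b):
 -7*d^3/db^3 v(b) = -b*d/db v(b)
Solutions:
 v(b) = C1 + Integral(C2*airyai(7^(2/3)*b/7) + C3*airybi(7^(2/3)*b/7), b)


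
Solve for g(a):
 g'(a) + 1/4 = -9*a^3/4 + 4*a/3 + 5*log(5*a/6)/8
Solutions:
 g(a) = C1 - 9*a^4/16 + 2*a^2/3 + 5*a*log(a)/8 - 5*a*log(6)/8 - 7*a/8 + 5*a*log(5)/8


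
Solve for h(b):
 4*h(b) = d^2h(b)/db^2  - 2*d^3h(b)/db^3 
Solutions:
 h(b) = C1*exp(b*((12*sqrt(321) + 215)^(-1/3) + 2 + (12*sqrt(321) + 215)^(1/3))/12)*sin(sqrt(3)*b*(-(12*sqrt(321) + 215)^(1/3) + (12*sqrt(321) + 215)^(-1/3))/12) + C2*exp(b*((12*sqrt(321) + 215)^(-1/3) + 2 + (12*sqrt(321) + 215)^(1/3))/12)*cos(sqrt(3)*b*(-(12*sqrt(321) + 215)^(1/3) + (12*sqrt(321) + 215)^(-1/3))/12) + C3*exp(b*(-(12*sqrt(321) + 215)^(1/3) - 1/(12*sqrt(321) + 215)^(1/3) + 1)/6)


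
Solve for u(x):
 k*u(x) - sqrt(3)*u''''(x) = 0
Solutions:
 u(x) = C1*exp(-3^(7/8)*k^(1/4)*x/3) + C2*exp(3^(7/8)*k^(1/4)*x/3) + C3*exp(-3^(7/8)*I*k^(1/4)*x/3) + C4*exp(3^(7/8)*I*k^(1/4)*x/3)


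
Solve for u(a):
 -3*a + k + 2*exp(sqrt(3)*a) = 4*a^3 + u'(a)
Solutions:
 u(a) = C1 - a^4 - 3*a^2/2 + a*k + 2*sqrt(3)*exp(sqrt(3)*a)/3


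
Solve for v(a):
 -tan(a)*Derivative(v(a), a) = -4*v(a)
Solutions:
 v(a) = C1*sin(a)^4


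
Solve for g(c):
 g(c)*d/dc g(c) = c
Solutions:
 g(c) = -sqrt(C1 + c^2)
 g(c) = sqrt(C1 + c^2)


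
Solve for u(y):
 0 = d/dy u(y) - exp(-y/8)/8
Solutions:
 u(y) = C1 - 1/exp(y)^(1/8)


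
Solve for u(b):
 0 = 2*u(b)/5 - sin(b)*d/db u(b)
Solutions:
 u(b) = C1*(cos(b) - 1)^(1/5)/(cos(b) + 1)^(1/5)


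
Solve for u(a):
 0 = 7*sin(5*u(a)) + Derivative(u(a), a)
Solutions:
 u(a) = -acos((-C1 - exp(70*a))/(C1 - exp(70*a)))/5 + 2*pi/5
 u(a) = acos((-C1 - exp(70*a))/(C1 - exp(70*a)))/5


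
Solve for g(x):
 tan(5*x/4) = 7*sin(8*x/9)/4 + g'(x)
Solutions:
 g(x) = C1 - 4*log(cos(5*x/4))/5 + 63*cos(8*x/9)/32


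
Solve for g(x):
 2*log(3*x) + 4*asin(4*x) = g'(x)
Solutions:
 g(x) = C1 + 2*x*log(x) + 4*x*asin(4*x) - 2*x + 2*x*log(3) + sqrt(1 - 16*x^2)


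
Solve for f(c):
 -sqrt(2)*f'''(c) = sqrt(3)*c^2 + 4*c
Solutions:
 f(c) = C1 + C2*c + C3*c^2 - sqrt(6)*c^5/120 - sqrt(2)*c^4/12


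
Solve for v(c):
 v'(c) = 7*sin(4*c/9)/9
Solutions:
 v(c) = C1 - 7*cos(4*c/9)/4


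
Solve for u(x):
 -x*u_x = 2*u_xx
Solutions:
 u(x) = C1 + C2*erf(x/2)


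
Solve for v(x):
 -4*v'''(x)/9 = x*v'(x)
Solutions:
 v(x) = C1 + Integral(C2*airyai(-2^(1/3)*3^(2/3)*x/2) + C3*airybi(-2^(1/3)*3^(2/3)*x/2), x)


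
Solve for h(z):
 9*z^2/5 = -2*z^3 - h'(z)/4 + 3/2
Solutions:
 h(z) = C1 - 2*z^4 - 12*z^3/5 + 6*z


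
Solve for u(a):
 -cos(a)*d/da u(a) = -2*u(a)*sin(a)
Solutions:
 u(a) = C1/cos(a)^2


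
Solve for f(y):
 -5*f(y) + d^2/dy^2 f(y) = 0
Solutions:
 f(y) = C1*exp(-sqrt(5)*y) + C2*exp(sqrt(5)*y)


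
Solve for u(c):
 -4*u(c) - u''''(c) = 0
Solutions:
 u(c) = (C1*sin(c) + C2*cos(c))*exp(-c) + (C3*sin(c) + C4*cos(c))*exp(c)


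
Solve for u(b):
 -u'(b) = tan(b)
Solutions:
 u(b) = C1 + log(cos(b))


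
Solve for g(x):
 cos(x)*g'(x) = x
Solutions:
 g(x) = C1 + Integral(x/cos(x), x)


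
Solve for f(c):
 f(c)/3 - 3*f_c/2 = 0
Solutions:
 f(c) = C1*exp(2*c/9)


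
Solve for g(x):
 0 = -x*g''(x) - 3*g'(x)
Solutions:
 g(x) = C1 + C2/x^2


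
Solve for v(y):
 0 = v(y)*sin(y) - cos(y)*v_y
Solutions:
 v(y) = C1/cos(y)


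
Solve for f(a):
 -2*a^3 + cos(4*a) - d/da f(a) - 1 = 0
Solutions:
 f(a) = C1 - a^4/2 - a + sin(4*a)/4


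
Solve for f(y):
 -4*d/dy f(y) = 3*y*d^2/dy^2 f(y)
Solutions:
 f(y) = C1 + C2/y^(1/3)


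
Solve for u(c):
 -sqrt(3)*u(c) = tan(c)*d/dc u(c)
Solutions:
 u(c) = C1/sin(c)^(sqrt(3))


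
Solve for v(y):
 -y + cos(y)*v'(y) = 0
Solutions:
 v(y) = C1 + Integral(y/cos(y), y)


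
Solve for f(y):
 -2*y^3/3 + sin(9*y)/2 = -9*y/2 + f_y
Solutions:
 f(y) = C1 - y^4/6 + 9*y^2/4 - cos(9*y)/18


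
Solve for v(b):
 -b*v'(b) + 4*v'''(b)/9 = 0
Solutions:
 v(b) = C1 + Integral(C2*airyai(2^(1/3)*3^(2/3)*b/2) + C3*airybi(2^(1/3)*3^(2/3)*b/2), b)


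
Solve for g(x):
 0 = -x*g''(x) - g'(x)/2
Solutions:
 g(x) = C1 + C2*sqrt(x)


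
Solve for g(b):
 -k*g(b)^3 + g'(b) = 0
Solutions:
 g(b) = -sqrt(2)*sqrt(-1/(C1 + b*k))/2
 g(b) = sqrt(2)*sqrt(-1/(C1 + b*k))/2


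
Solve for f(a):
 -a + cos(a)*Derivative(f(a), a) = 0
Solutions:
 f(a) = C1 + Integral(a/cos(a), a)


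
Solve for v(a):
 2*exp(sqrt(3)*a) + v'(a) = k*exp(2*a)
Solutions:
 v(a) = C1 + k*exp(2*a)/2 - 2*sqrt(3)*exp(sqrt(3)*a)/3


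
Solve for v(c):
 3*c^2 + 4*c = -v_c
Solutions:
 v(c) = C1 - c^3 - 2*c^2


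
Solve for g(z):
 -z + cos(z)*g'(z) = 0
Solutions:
 g(z) = C1 + Integral(z/cos(z), z)


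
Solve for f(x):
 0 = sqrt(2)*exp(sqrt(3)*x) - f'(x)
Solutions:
 f(x) = C1 + sqrt(6)*exp(sqrt(3)*x)/3


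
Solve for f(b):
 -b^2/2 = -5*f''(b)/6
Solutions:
 f(b) = C1 + C2*b + b^4/20


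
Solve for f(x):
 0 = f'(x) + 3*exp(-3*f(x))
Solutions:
 f(x) = log(C1 - 9*x)/3
 f(x) = log((-3^(1/3) - 3^(5/6)*I)*(C1 - 3*x)^(1/3)/2)
 f(x) = log((-3^(1/3) + 3^(5/6)*I)*(C1 - 3*x)^(1/3)/2)


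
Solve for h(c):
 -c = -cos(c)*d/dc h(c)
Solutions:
 h(c) = C1 + Integral(c/cos(c), c)


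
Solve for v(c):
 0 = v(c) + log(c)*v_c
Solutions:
 v(c) = C1*exp(-li(c))


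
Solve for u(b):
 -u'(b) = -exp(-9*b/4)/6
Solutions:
 u(b) = C1 - 2*exp(-9*b/4)/27


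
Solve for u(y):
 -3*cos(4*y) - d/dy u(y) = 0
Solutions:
 u(y) = C1 - 3*sin(4*y)/4


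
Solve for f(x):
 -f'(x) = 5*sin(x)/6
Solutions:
 f(x) = C1 + 5*cos(x)/6


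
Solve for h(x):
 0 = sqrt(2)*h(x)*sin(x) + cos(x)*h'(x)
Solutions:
 h(x) = C1*cos(x)^(sqrt(2))


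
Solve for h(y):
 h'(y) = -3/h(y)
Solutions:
 h(y) = -sqrt(C1 - 6*y)
 h(y) = sqrt(C1 - 6*y)


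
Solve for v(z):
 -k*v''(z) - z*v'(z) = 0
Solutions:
 v(z) = C1 + C2*sqrt(k)*erf(sqrt(2)*z*sqrt(1/k)/2)


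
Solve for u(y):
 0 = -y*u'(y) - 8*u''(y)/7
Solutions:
 u(y) = C1 + C2*erf(sqrt(7)*y/4)


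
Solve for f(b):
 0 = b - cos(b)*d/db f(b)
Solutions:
 f(b) = C1 + Integral(b/cos(b), b)


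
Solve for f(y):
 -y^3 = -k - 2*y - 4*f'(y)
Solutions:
 f(y) = C1 - k*y/4 + y^4/16 - y^2/4


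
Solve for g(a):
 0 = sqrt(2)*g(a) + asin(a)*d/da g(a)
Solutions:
 g(a) = C1*exp(-sqrt(2)*Integral(1/asin(a), a))


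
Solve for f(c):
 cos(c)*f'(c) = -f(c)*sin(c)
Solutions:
 f(c) = C1*cos(c)


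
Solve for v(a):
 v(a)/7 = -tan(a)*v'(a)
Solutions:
 v(a) = C1/sin(a)^(1/7)


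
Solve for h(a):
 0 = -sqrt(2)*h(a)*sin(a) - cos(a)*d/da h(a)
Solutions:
 h(a) = C1*cos(a)^(sqrt(2))


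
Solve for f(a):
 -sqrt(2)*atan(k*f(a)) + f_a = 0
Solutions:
 Integral(1/atan(_y*k), (_y, f(a))) = C1 + sqrt(2)*a


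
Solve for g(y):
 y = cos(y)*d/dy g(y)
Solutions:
 g(y) = C1 + Integral(y/cos(y), y)


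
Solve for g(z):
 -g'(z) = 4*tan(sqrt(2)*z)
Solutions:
 g(z) = C1 + 2*sqrt(2)*log(cos(sqrt(2)*z))


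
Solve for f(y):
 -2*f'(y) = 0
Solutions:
 f(y) = C1


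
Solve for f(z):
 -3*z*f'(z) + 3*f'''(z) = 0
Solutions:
 f(z) = C1 + Integral(C2*airyai(z) + C3*airybi(z), z)


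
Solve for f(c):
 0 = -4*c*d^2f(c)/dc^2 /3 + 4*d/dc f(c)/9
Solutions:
 f(c) = C1 + C2*c^(4/3)


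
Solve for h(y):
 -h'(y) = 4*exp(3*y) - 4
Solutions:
 h(y) = C1 + 4*y - 4*exp(3*y)/3


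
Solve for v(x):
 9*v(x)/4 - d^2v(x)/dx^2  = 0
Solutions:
 v(x) = C1*exp(-3*x/2) + C2*exp(3*x/2)


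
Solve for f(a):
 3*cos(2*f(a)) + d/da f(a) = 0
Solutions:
 f(a) = -asin((C1 + exp(12*a))/(C1 - exp(12*a)))/2 + pi/2
 f(a) = asin((C1 + exp(12*a))/(C1 - exp(12*a)))/2


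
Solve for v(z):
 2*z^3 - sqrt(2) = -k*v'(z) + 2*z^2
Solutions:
 v(z) = C1 - z^4/(2*k) + 2*z^3/(3*k) + sqrt(2)*z/k


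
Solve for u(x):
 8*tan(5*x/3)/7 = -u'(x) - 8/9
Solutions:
 u(x) = C1 - 8*x/9 + 24*log(cos(5*x/3))/35


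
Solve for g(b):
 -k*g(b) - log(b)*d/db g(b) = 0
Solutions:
 g(b) = C1*exp(-k*li(b))


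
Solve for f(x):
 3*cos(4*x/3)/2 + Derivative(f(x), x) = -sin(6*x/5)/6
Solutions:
 f(x) = C1 - 9*sin(4*x/3)/8 + 5*cos(6*x/5)/36


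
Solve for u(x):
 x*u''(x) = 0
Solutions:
 u(x) = C1 + C2*x


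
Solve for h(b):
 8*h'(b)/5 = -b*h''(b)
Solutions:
 h(b) = C1 + C2/b^(3/5)


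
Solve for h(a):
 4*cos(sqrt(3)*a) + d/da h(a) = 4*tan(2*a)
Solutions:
 h(a) = C1 - 2*log(cos(2*a)) - 4*sqrt(3)*sin(sqrt(3)*a)/3


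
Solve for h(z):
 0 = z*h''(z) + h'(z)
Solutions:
 h(z) = C1 + C2*log(z)


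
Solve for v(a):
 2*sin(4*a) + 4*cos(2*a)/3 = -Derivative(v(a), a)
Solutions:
 v(a) = C1 - 2*sin(2*a)/3 + cos(4*a)/2


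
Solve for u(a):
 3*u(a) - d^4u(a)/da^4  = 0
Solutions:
 u(a) = C1*exp(-3^(1/4)*a) + C2*exp(3^(1/4)*a) + C3*sin(3^(1/4)*a) + C4*cos(3^(1/4)*a)


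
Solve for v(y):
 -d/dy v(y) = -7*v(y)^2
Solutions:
 v(y) = -1/(C1 + 7*y)


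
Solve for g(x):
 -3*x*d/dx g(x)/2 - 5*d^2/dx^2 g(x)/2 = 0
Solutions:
 g(x) = C1 + C2*erf(sqrt(30)*x/10)


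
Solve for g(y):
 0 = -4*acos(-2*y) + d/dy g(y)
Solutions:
 g(y) = C1 + 4*y*acos(-2*y) + 2*sqrt(1 - 4*y^2)


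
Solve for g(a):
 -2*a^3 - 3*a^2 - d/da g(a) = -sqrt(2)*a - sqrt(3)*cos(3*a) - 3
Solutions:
 g(a) = C1 - a^4/2 - a^3 + sqrt(2)*a^2/2 + 3*a + sqrt(3)*sin(3*a)/3


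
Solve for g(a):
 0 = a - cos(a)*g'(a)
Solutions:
 g(a) = C1 + Integral(a/cos(a), a)


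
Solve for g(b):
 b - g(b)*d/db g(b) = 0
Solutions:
 g(b) = -sqrt(C1 + b^2)
 g(b) = sqrt(C1 + b^2)


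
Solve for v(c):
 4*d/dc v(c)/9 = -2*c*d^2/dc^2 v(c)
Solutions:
 v(c) = C1 + C2*c^(7/9)


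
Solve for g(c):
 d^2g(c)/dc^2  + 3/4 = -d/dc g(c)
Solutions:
 g(c) = C1 + C2*exp(-c) - 3*c/4


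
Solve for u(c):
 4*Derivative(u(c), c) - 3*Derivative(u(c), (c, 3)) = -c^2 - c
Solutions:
 u(c) = C1 + C2*exp(-2*sqrt(3)*c/3) + C3*exp(2*sqrt(3)*c/3) - c^3/12 - c^2/8 - 3*c/8


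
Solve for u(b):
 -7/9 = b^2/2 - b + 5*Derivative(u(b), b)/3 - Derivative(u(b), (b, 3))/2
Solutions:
 u(b) = C1 + C2*exp(-sqrt(30)*b/3) + C3*exp(sqrt(30)*b/3) - b^3/10 + 3*b^2/10 - 97*b/150


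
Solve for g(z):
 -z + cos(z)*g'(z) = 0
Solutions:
 g(z) = C1 + Integral(z/cos(z), z)


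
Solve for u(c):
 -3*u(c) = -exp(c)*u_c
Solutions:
 u(c) = C1*exp(-3*exp(-c))


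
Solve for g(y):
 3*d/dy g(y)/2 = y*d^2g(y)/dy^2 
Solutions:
 g(y) = C1 + C2*y^(5/2)


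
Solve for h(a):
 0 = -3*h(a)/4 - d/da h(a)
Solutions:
 h(a) = C1*exp(-3*a/4)


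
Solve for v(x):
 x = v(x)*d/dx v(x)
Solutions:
 v(x) = -sqrt(C1 + x^2)
 v(x) = sqrt(C1 + x^2)


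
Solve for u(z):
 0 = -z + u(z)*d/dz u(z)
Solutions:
 u(z) = -sqrt(C1 + z^2)
 u(z) = sqrt(C1 + z^2)


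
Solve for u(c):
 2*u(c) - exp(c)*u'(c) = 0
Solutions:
 u(c) = C1*exp(-2*exp(-c))


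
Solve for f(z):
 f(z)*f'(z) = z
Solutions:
 f(z) = -sqrt(C1 + z^2)
 f(z) = sqrt(C1 + z^2)


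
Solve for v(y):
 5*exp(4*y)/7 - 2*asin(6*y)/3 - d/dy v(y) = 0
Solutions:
 v(y) = C1 - 2*y*asin(6*y)/3 - sqrt(1 - 36*y^2)/9 + 5*exp(4*y)/28


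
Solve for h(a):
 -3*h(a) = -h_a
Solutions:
 h(a) = C1*exp(3*a)


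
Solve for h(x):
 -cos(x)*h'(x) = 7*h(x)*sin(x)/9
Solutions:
 h(x) = C1*cos(x)^(7/9)


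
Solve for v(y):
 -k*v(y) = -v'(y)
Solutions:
 v(y) = C1*exp(k*y)


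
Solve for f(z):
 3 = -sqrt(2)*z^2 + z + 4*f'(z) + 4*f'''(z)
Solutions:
 f(z) = C1 + C2*sin(z) + C3*cos(z) + sqrt(2)*z^3/12 - z^2/8 - sqrt(2)*z/2 + 3*z/4


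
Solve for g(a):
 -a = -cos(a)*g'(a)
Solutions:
 g(a) = C1 + Integral(a/cos(a), a)


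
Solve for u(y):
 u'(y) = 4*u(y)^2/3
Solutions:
 u(y) = -3/(C1 + 4*y)


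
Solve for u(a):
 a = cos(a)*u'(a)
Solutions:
 u(a) = C1 + Integral(a/cos(a), a)


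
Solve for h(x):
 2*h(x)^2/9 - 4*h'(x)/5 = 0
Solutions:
 h(x) = -18/(C1 + 5*x)


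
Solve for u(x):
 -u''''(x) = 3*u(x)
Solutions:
 u(x) = (C1*sin(sqrt(2)*3^(1/4)*x/2) + C2*cos(sqrt(2)*3^(1/4)*x/2))*exp(-sqrt(2)*3^(1/4)*x/2) + (C3*sin(sqrt(2)*3^(1/4)*x/2) + C4*cos(sqrt(2)*3^(1/4)*x/2))*exp(sqrt(2)*3^(1/4)*x/2)


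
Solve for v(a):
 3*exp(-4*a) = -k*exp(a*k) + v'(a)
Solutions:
 v(a) = C1 + exp(a*k) - 3*exp(-4*a)/4


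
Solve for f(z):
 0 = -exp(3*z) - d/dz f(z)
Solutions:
 f(z) = C1 - exp(3*z)/3


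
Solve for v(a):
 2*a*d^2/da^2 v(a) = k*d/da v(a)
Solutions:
 v(a) = C1 + a^(re(k)/2 + 1)*(C2*sin(log(a)*Abs(im(k))/2) + C3*cos(log(a)*im(k)/2))


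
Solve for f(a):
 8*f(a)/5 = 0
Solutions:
 f(a) = 0


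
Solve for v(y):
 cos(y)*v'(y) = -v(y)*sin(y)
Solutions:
 v(y) = C1*cos(y)


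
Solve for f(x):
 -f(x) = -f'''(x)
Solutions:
 f(x) = C3*exp(x) + (C1*sin(sqrt(3)*x/2) + C2*cos(sqrt(3)*x/2))*exp(-x/2)


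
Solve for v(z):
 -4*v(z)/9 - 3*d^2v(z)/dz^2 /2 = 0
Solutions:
 v(z) = C1*sin(2*sqrt(6)*z/9) + C2*cos(2*sqrt(6)*z/9)


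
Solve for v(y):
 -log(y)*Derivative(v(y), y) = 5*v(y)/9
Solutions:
 v(y) = C1*exp(-5*li(y)/9)


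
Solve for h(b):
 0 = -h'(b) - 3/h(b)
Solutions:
 h(b) = -sqrt(C1 - 6*b)
 h(b) = sqrt(C1 - 6*b)


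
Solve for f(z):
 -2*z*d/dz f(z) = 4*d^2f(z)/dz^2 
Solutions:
 f(z) = C1 + C2*erf(z/2)


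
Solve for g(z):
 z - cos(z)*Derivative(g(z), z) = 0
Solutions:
 g(z) = C1 + Integral(z/cos(z), z)


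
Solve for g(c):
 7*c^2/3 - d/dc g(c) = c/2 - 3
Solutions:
 g(c) = C1 + 7*c^3/9 - c^2/4 + 3*c


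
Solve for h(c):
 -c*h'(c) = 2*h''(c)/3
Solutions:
 h(c) = C1 + C2*erf(sqrt(3)*c/2)


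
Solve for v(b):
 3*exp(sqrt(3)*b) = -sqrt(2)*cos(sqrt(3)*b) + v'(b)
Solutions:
 v(b) = C1 + sqrt(3)*exp(sqrt(3)*b) + sqrt(6)*sin(sqrt(3)*b)/3


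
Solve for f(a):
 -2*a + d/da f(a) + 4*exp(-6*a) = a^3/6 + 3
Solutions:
 f(a) = C1 + a^4/24 + a^2 + 3*a + 2*exp(-6*a)/3


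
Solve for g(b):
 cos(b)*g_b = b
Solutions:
 g(b) = C1 + Integral(b/cos(b), b)


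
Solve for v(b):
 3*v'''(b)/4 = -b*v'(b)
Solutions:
 v(b) = C1 + Integral(C2*airyai(-6^(2/3)*b/3) + C3*airybi(-6^(2/3)*b/3), b)


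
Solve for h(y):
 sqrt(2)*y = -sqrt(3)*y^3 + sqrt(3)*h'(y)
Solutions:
 h(y) = C1 + y^4/4 + sqrt(6)*y^2/6


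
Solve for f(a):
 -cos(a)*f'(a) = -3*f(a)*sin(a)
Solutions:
 f(a) = C1/cos(a)^3


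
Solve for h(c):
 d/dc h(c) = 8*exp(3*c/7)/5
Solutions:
 h(c) = C1 + 56*exp(3*c/7)/15


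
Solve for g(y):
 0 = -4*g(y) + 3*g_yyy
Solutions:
 g(y) = C3*exp(6^(2/3)*y/3) + (C1*sin(2^(2/3)*3^(1/6)*y/2) + C2*cos(2^(2/3)*3^(1/6)*y/2))*exp(-6^(2/3)*y/6)


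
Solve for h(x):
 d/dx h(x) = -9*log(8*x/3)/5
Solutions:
 h(x) = C1 - 9*x*log(x)/5 - 27*x*log(2)/5 + 9*x/5 + 9*x*log(3)/5


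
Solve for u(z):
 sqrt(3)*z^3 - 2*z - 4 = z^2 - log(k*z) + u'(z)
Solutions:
 u(z) = C1 + sqrt(3)*z^4/4 - z^3/3 - z^2 + z*log(k*z) - 5*z


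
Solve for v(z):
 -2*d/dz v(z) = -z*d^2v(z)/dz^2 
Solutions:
 v(z) = C1 + C2*z^3


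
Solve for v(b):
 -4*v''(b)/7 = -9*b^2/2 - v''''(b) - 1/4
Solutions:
 v(b) = C1 + C2*b + C3*exp(-2*sqrt(7)*b/7) + C4*exp(2*sqrt(7)*b/7) + 21*b^4/32 + 14*b^2


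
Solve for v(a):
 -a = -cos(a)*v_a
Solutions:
 v(a) = C1 + Integral(a/cos(a), a)


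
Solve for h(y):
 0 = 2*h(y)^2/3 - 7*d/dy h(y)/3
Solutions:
 h(y) = -7/(C1 + 2*y)


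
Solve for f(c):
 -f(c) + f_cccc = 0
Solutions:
 f(c) = C1*exp(-c) + C2*exp(c) + C3*sin(c) + C4*cos(c)


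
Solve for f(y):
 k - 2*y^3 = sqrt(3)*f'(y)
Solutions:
 f(y) = C1 + sqrt(3)*k*y/3 - sqrt(3)*y^4/6


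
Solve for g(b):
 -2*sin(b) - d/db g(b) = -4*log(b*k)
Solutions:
 g(b) = C1 + 4*b*log(b*k) - 4*b + 2*cos(b)


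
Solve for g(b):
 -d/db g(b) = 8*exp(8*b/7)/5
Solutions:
 g(b) = C1 - 7*exp(8*b/7)/5


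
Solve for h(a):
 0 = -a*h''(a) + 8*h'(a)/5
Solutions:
 h(a) = C1 + C2*a^(13/5)


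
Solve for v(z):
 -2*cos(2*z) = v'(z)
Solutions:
 v(z) = C1 - sin(2*z)


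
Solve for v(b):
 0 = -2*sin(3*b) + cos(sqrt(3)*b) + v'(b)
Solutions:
 v(b) = C1 - sqrt(3)*sin(sqrt(3)*b)/3 - 2*cos(3*b)/3


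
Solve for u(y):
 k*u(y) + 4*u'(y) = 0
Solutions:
 u(y) = C1*exp(-k*y/4)


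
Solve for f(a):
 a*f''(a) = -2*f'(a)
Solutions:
 f(a) = C1 + C2/a


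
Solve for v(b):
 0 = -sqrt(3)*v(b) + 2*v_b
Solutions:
 v(b) = C1*exp(sqrt(3)*b/2)


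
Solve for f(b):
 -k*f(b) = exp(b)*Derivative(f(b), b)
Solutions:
 f(b) = C1*exp(k*exp(-b))


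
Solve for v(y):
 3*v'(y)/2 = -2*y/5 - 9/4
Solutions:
 v(y) = C1 - 2*y^2/15 - 3*y/2


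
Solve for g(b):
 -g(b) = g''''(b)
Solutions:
 g(b) = (C1*sin(sqrt(2)*b/2) + C2*cos(sqrt(2)*b/2))*exp(-sqrt(2)*b/2) + (C3*sin(sqrt(2)*b/2) + C4*cos(sqrt(2)*b/2))*exp(sqrt(2)*b/2)


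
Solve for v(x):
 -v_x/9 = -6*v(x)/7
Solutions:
 v(x) = C1*exp(54*x/7)


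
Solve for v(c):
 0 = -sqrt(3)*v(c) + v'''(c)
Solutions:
 v(c) = C3*exp(3^(1/6)*c) + (C1*sin(3^(2/3)*c/2) + C2*cos(3^(2/3)*c/2))*exp(-3^(1/6)*c/2)


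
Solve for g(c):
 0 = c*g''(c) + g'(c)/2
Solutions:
 g(c) = C1 + C2*sqrt(c)


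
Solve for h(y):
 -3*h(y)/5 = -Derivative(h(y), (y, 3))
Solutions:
 h(y) = C3*exp(3^(1/3)*5^(2/3)*y/5) + (C1*sin(3^(5/6)*5^(2/3)*y/10) + C2*cos(3^(5/6)*5^(2/3)*y/10))*exp(-3^(1/3)*5^(2/3)*y/10)


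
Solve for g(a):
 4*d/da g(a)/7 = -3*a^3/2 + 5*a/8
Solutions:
 g(a) = C1 - 21*a^4/32 + 35*a^2/64


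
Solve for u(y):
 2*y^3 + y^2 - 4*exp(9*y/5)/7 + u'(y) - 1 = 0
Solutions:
 u(y) = C1 - y^4/2 - y^3/3 + y + 20*exp(9*y/5)/63


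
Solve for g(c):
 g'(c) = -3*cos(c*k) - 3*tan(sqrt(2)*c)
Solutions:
 g(c) = C1 - 3*Piecewise((sin(c*k)/k, Ne(k, 0)), (c, True)) + 3*sqrt(2)*log(cos(sqrt(2)*c))/2
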